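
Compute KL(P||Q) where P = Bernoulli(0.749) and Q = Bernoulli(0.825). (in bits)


KL = p*log2(p/q) + (1-p)*log2((1-p)/(1-q)) = 0.749*log2(0.749/0.825) + 0.251*log2(0.251/0.175) = 0.0262

0.0262 bits


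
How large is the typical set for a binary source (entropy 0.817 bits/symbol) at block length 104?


log2|A_typical| = nH = 104 * 0.817 = 84.968, so |A_typical| ~ 2^84.968 = 3.784e+25

3.784e+25


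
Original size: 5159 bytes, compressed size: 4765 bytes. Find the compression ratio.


Ratio = original / compressed = 5159 / 4765 = 1.0827

1.0827


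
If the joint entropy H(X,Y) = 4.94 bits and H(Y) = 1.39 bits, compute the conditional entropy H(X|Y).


H(X|Y) = H(X,Y) - H(Y) = 4.94 - 1.39 = 3.55

3.55 bits


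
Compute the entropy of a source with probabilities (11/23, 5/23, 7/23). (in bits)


H = -sum(p_i * log2(p_i)). Terms: -(11/23)*log2(11/23) = 0.508932; -(5/23)*log2(5/23) = 0.478616; -(7/23)*log2(7/23) = 0.522324. H = 0.508932 + 0.478616 + 0.522324 = 1.5099

1.5099 bits


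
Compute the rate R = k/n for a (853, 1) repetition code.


Rate = k/n = 1/853

1/853


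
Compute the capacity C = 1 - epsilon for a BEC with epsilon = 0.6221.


C = 1 - epsilon = 1 - 0.6221 = 0.3779

0.3779 bits


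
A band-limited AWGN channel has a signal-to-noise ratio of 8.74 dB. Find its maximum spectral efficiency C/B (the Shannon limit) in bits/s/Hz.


SNR_linear = 10^(8.74/10) = 7.4817; C/B = log2(1 + SNR_linear) = log2(1 + 7.4817) = 3.0844

3.0844 bits/s/Hz


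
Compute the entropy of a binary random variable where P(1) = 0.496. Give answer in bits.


H = -p*log2(p) - (1-p)*log2(1-p). -0.496*log2(0.496) = 0.501748; -0.504*log2(0.504) = 0.498206. H = 0.501748 + 0.498206 = 1.0

1.0 bits


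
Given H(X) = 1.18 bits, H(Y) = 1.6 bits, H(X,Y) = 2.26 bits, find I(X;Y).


I(X;Y) = H(X) + H(Y) - H(X,Y) = 1.18 + 1.6 - 2.26 = 0.52

0.52 bits


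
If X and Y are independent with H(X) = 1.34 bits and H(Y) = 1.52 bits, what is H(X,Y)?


For independent variables, H(X,Y) = H(X) + H(Y) = 1.34 + 1.52 = 2.86

2.86 bits


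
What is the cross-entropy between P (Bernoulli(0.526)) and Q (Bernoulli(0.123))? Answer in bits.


H(P,Q) = -p*log2(q) - (1-p)*log2(1-q). -0.526*log2(0.123) = 1.590240; -0.474*log2(0.877) = 0.089752. H(P,Q) = 1.590240 + 0.089752 = 1.68

1.68 bits


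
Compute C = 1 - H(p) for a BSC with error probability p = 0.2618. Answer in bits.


H(p) = -p*log2(p) - (1-p)*log2(1-p) = -0.2618*log2(0.2618) - 0.7382*log2(0.7382) = 0.506181 + 0.323270 = 0.8295. C = 1 - H(p) = 1 - 0.8295 = 0.1705

0.1705 bits


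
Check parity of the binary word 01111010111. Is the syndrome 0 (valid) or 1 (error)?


Syndrome = XOR of all bits = 0 XOR 1 XOR 1 XOR 1 XOR 1 XOR 0 XOR 1 XOR 0 XOR 1 XOR 1 XOR 1 = 0

0


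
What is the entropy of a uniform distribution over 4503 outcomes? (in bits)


H = log2(n) = log2(4503) = 12.1367

12.1367 bits


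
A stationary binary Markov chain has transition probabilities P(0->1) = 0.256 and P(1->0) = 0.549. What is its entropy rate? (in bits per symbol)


Stationary distribution: pi_0 = p10/(p01+p10) = 0.682, pi_1 = 0.318. Entropy rate H' = pi_0*H(p01) + pi_1*H(p10) = 0.682*0.8207 + 0.318*0.9931 = 0.8755

0.8755 bits/symbol


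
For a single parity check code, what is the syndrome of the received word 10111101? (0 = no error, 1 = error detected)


Syndrome = XOR of all bits = 1 XOR 0 XOR 1 XOR 1 XOR 1 XOR 1 XOR 0 XOR 1 = 0

0


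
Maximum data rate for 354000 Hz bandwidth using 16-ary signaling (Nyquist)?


Rate = 2 * B * log2(M) = 2 * 354000 * 4.0 = 2832000.0

2832000.0 bps


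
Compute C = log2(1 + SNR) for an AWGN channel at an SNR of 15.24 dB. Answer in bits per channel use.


SNR_linear = 10^(15.24/10) = 33.4195; C = log2(1 + SNR_linear) = log2(1 + 33.4195) = 5.1052

5.1052 bits/channel use


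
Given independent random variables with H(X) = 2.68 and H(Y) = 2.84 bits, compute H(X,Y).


For independent variables, H(X,Y) = H(X) + H(Y) = 2.68 + 2.84 = 5.52

5.52 bits


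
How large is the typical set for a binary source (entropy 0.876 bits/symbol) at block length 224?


log2|A_typical| = nH = 224 * 0.876 = 196.224, so |A_typical| ~ 2^196.224 = 1.173e+59

1.173e+59


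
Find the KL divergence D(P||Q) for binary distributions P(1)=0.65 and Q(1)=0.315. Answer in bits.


KL = p*log2(p/q) + (1-p)*log2((1-p)/(1-q)) = 0.65*log2(0.65/0.315) + 0.35*log2(0.35/0.685) = 0.3402

0.3402 bits


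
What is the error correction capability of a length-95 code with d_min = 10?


Correction capability = floor((d-1)/2) = floor((10-1)/2) = 4

4 errors


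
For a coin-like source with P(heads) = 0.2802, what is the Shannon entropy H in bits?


H = -p*log2(p) - (1-p)*log2(1-p). -0.2802*log2(0.2802) = 0.514299; -0.7198*log2(0.7198) = 0.341424. H = 0.514299 + 0.341424 = 0.8557

0.8557 bits


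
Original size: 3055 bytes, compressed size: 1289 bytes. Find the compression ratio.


Ratio = original / compressed = 3055 / 1289 = 2.3701

2.3701


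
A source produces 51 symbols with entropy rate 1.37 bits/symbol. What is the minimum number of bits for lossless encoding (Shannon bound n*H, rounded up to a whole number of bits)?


Minimum bits >= n * H = 51 * 1.37 = 69.87, rounded up to a whole number of bits = 70

70 bits


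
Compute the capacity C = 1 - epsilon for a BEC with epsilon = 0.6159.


C = 1 - epsilon = 1 - 0.6159 = 0.3841

0.3841 bits


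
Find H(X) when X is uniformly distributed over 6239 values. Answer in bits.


H = log2(n) = log2(6239) = 12.6071

12.6071 bits


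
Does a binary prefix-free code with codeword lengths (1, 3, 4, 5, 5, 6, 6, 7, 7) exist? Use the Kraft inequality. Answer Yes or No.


Kraft sum = sum(2^(-l_i)) = 0.7969, need <= 1. Result: satisfied (a binary prefix-free code with these lengths exists)

Yes


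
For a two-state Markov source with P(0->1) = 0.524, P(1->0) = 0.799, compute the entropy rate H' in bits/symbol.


Stationary distribution: pi_0 = p10/(p01+p10) = 0.6039, pi_1 = 0.3961. Entropy rate H' = pi_0*H(p01) + pi_1*H(p10) = 0.6039*0.9983 + 0.3961*0.7239 = 0.8897

0.8897 bits/symbol


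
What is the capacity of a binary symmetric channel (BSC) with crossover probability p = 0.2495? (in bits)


H(p) = -p*log2(p) - (1-p)*log2(1-p) = -0.2495*log2(0.2495) - 0.7505*log2(0.7505) = 0.499721 + 0.310764 = 0.8105. C = 1 - H(p) = 1 - 0.8105 = 0.1895

0.1895 bits


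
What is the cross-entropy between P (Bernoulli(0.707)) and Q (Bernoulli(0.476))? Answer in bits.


H(P,Q) = -p*log2(q) - (1-p)*log2(1-q). -0.707*log2(0.476) = 0.757173; -0.293*log2(0.524) = 0.273182. H(P,Q) = 0.757173 + 0.273182 = 1.0304

1.0304 bits


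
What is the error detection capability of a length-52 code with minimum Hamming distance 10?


Detection capability = d_min - 1 = 10 - 1 = 9

9 errors


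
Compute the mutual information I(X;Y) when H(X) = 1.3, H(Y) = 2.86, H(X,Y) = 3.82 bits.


I(X;Y) = H(X) + H(Y) - H(X,Y) = 1.3 + 2.86 - 3.82 = 0.34

0.34 bits


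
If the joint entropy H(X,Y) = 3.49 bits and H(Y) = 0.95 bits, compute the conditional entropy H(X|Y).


H(X|Y) = H(X,Y) - H(Y) = 3.49 - 0.95 = 2.54

2.54 bits


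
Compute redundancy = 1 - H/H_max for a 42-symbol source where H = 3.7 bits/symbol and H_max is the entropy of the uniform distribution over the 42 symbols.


H_max = log2(K) = log2(42) = 5.3923 bits/symbol. Redundancy = 1 - H/H_max = 1 - 3.7/5.3923 = 1 - 0.6862 = 0.3138

0.3138


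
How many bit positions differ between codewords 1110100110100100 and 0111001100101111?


Count differing positions: ^ . . ^ ^ . ^ . ^ . . . ^ . ^ ^ = 8 differences

8


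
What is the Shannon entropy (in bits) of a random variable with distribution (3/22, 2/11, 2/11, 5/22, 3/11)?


H = -sum(p_i * log2(p_i)). Terms: -(3/22)*log2(3/22) = 0.391973; -(2/11)*log2(2/11) = 0.447169; -(2/11)*log2(2/11) = 0.447169; -(5/22)*log2(5/22) = 0.485796; -(3/11)*log2(3/11) = 0.511219. H = 0.391973 + 0.447169 + 0.447169 + 0.485796 + 0.511219 = 2.2833

2.2833 bits


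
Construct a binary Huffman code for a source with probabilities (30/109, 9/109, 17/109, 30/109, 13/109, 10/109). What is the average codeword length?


Huffman construction (repeatedly merge the two least-probable nodes; each merge adds 1 bit to every symbol beneath it): 9/109 + 10/109 = 19/109; 13/109 + 17/109 = 30/109; 19/109 + 30/109 = 49/109; 30/109 + 30/109 = 60/109; 49/109 + 60/109 = 1. Resulting codeword lengths (in the order the probabilities were given): (2, 3, 3, 2, 3, 3). L_avg = sum(p_i * l_i) = 30/109*2 + 9/109*3 + 17/109*3 + 30/109*2 + 13/109*3 + 10/109*3 = 267/109 = 2.4495

2.4495 bits


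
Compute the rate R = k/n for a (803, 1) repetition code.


Rate = k/n = 1/803

1/803


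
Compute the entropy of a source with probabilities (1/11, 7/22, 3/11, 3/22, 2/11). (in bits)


H = -sum(p_i * log2(p_i)). Terms: -(1/11)*log2(1/11) = 0.314494; -(7/22)*log2(7/22) = 0.525661; -(3/11)*log2(3/11) = 0.511219; -(3/22)*log2(3/22) = 0.391973; -(2/11)*log2(2/11) = 0.447169. H = 0.314494 + 0.525661 + 0.511219 + 0.391973 + 0.447169 = 2.1905

2.1905 bits


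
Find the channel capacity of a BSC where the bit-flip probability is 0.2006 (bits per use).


H(p) = -p*log2(p) - (1-p)*log2(1-p) = -0.2006*log2(0.2006) - 0.7994*log2(0.7994) = 0.464912 + 0.258215 = 0.7231. C = 1 - H(p) = 1 - 0.7231 = 0.2769

0.2769 bits


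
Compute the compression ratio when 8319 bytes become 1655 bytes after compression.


Ratio = original / compressed = 8319 / 1655 = 5.0266

5.0266


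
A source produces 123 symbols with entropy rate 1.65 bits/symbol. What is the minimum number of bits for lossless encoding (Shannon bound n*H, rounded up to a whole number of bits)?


Minimum bits >= n * H = 123 * 1.65 = 202.95, rounded up to a whole number of bits = 203

203 bits


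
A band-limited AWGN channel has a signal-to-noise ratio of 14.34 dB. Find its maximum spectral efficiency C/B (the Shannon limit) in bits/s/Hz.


SNR_linear = 10^(14.34/10) = 27.1644; C/B = log2(1 + SNR_linear) = log2(1 + 27.1644) = 4.8158

4.8158 bits/s/Hz


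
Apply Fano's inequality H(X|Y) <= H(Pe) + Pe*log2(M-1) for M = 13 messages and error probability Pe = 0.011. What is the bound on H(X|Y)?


H(Pe) = -Pe*log2(Pe) - (1-Pe)*log2(1-Pe) = -0.011*log2(0.011) - 0.989*log2(0.989) = 0.071570 + 0.015782 = 0.0874. Pe*log2(M-1) = 0.011*log2(12) = 0.039435. Bound = H(Pe) + Pe*log2(M-1) = 0.071570 + 0.015782 + 0.039435 = 0.1268

0.1268 bits


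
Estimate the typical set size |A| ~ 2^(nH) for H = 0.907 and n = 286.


log2|A_typical| = nH = 286 * 0.907 = 259.402, so |A_typical| ~ 2^259.402 = 1.224e+78

1.224e+78


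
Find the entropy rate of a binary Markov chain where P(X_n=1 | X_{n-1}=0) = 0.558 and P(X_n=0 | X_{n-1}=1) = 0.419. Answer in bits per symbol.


Stationary distribution: pi_0 = p10/(p01+p10) = 0.4289, pi_1 = 0.5711. Entropy rate H' = pi_0*H(p01) + pi_1*H(p10) = 0.4289*0.9903 + 0.5711*0.981 = 0.985

0.985 bits/symbol


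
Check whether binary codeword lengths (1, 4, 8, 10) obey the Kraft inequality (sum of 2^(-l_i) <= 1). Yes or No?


Kraft sum = sum(2^(-l_i)) = 0.5674, need <= 1. Result: satisfied (a binary prefix-free code with these lengths exists)

Yes


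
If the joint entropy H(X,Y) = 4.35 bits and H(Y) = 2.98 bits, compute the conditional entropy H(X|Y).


H(X|Y) = H(X,Y) - H(Y) = 4.35 - 2.98 = 1.37

1.37 bits


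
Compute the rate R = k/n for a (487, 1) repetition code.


Rate = k/n = 1/487

1/487


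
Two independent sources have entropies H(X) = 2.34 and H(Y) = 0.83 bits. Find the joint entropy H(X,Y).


For independent variables, H(X,Y) = H(X) + H(Y) = 2.34 + 0.83 = 3.17

3.17 bits


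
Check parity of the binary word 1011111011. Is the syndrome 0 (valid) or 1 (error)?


Syndrome = XOR of all bits = 1 XOR 0 XOR 1 XOR 1 XOR 1 XOR 1 XOR 1 XOR 0 XOR 1 XOR 1 = 0

0


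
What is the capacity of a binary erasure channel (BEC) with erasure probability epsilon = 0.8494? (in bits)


C = 1 - epsilon = 1 - 0.8494 = 0.1506

0.1506 bits


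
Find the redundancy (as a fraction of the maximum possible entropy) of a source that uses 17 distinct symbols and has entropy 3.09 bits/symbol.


H_max = log2(K) = log2(17) = 4.0875 bits/symbol. Redundancy = 1 - H/H_max = 1 - 3.09/4.0875 = 1 - 0.756 = 0.244

0.244


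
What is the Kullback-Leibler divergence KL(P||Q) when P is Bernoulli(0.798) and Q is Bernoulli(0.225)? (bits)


KL = p*log2(p/q) + (1-p)*log2((1-p)/(1-q)) = 0.798*log2(0.798/0.225) + 0.202*log2(0.202/0.775) = 1.0657

1.0657 bits


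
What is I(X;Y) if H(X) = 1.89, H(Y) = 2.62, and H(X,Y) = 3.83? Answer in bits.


I(X;Y) = H(X) + H(Y) - H(X,Y) = 1.89 + 2.62 - 3.83 = 0.68

0.68 bits


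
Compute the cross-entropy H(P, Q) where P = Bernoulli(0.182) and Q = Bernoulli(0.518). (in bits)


H(P,Q) = -p*log2(q) - (1-p)*log2(1-q). -0.182*log2(0.518) = 0.172714; -0.818*log2(0.482) = 0.861268. H(P,Q) = 0.172714 + 0.861268 = 1.034

1.034 bits


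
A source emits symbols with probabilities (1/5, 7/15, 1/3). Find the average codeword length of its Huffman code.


Huffman construction (repeatedly merge the two least-probable nodes; each merge adds 1 bit to every symbol beneath it): 1/5 + 1/3 = 8/15; 7/15 + 8/15 = 1. Resulting codeword lengths (in the order the probabilities were given): (2, 1, 2). L_avg = sum(p_i * l_i) = 1/5*2 + 7/15*1 + 1/3*2 = 23/15 = 1.5333

1.5333 bits


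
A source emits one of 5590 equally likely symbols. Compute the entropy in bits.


H = log2(n) = log2(5590) = 12.4486

12.4486 bits


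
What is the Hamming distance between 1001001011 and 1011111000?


Count differing positions: . . ^ . ^ ^ . . ^ ^ = 5 differences

5


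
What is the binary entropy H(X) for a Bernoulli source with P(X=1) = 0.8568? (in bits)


H = -p*log2(p) - (1-p)*log2(1-p). -0.8568*log2(0.8568) = 0.191040; -0.1432*log2(0.1432) = 0.401518. H = 0.191040 + 0.401518 = 0.5926

0.5926 bits


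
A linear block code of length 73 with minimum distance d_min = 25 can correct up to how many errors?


Correction capability = floor((d-1)/2) = floor((25-1)/2) = 12

12 errors


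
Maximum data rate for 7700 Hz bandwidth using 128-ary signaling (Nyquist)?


Rate = 2 * B * log2(M) = 2 * 7700 * 7.0 = 107800.0

107800.0 bps


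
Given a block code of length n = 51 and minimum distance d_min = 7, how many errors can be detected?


Detection capability = d_min - 1 = 7 - 1 = 6

6 errors


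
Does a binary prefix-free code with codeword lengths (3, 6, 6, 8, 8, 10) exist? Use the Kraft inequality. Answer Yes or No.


Kraft sum = sum(2^(-l_i)) = 0.165, need <= 1. Result: satisfied (a binary prefix-free code with these lengths exists)

Yes


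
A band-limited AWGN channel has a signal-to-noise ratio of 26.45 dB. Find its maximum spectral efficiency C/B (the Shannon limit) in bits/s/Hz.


SNR_linear = 10^(26.45/10) = 441.5704; C/B = log2(1 + SNR_linear) = log2(1 + 441.5704) = 8.7898

8.7898 bits/s/Hz


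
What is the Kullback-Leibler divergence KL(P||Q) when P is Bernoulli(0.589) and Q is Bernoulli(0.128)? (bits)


KL = p*log2(p/q) + (1-p)*log2((1-p)/(1-q)) = 0.589*log2(0.589/0.128) + 0.411*log2(0.411/0.872) = 0.851

0.851 bits


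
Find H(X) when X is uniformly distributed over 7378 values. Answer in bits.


H = log2(n) = log2(7378) = 12.849

12.849 bits


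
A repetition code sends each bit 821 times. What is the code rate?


Rate = k/n = 1/821

1/821


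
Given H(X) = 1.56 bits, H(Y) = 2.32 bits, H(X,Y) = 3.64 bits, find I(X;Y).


I(X;Y) = H(X) + H(Y) - H(X,Y) = 1.56 + 2.32 - 3.64 = 0.24

0.24 bits


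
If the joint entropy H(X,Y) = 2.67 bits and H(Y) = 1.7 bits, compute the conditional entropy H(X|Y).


H(X|Y) = H(X,Y) - H(Y) = 2.67 - 1.7 = 0.97

0.97 bits


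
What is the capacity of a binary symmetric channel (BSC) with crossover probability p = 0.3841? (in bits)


H(p) = -p*log2(p) - (1-p)*log2(1-p) = -0.3841*log2(0.3841) - 0.6159*log2(0.6159) = 0.530229 + 0.430657 = 0.9609. C = 1 - H(p) = 1 - 0.9609 = 0.0391

0.0391 bits


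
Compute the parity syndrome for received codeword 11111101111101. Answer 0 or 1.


Syndrome = XOR of all bits = 1 XOR 1 XOR 1 XOR 1 XOR 1 XOR 1 XOR 0 XOR 1 XOR 1 XOR 1 XOR 1 XOR 1 XOR 0 XOR 1 = 0

0


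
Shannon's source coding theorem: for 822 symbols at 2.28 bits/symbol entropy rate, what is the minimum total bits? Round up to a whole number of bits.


Minimum bits >= n * H = 822 * 2.28 = 1874.16, rounded up to a whole number of bits = 1875

1875 bits


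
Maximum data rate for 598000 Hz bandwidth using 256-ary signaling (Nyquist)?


Rate = 2 * B * log2(M) = 2 * 598000 * 8.0 = 9568000.0

9568000.0 bps


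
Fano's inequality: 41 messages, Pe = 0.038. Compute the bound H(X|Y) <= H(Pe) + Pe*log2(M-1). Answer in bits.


H(Pe) = -Pe*log2(Pe) - (1-Pe)*log2(1-Pe) = -0.038*log2(0.038) - 0.962*log2(0.962) = 0.179279 + 0.053767 = 0.233. Pe*log2(M-1) = 0.038*log2(40) = 0.202233. Bound = H(Pe) + Pe*log2(M-1) = 0.179279 + 0.053767 + 0.202233 = 0.4353

0.4353 bits


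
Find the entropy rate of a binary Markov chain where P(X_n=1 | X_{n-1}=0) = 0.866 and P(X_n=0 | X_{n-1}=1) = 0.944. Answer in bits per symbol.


Stationary distribution: pi_0 = p10/(p01+p10) = 0.5215, pi_1 = 0.4785. Entropy rate H' = pi_0*H(p01) + pi_1*H(p10) = 0.5215*0.5683 + 0.4785*0.3114 = 0.4454

0.4454 bits/symbol


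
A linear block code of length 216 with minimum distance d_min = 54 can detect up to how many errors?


Detection capability = d_min - 1 = 54 - 1 = 53

53 errors


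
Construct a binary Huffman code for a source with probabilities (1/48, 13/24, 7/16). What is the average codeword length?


Huffman construction (repeatedly merge the two least-probable nodes; each merge adds 1 bit to every symbol beneath it): 1/48 + 7/16 = 11/24; 11/24 + 13/24 = 1. Resulting codeword lengths (in the order the probabilities were given): (2, 1, 2). L_avg = sum(p_i * l_i) = 1/48*2 + 13/24*1 + 7/16*2 = 35/24 = 1.4583

1.4583 bits


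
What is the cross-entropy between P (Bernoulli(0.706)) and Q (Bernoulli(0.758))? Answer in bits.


H(P,Q) = -p*log2(q) - (1-p)*log2(1-q). -0.706*log2(0.758) = 0.282210; -0.294*log2(0.242) = 0.601795. H(P,Q) = 0.282210 + 0.601795 = 0.884

0.884 bits


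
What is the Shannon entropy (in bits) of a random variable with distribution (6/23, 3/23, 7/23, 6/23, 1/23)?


H = -sum(p_i * log2(p_i)). Terms: -(6/23)*log2(6/23) = 0.505722; -(3/23)*log2(3/23) = 0.383296; -(7/23)*log2(7/23) = 0.522324; -(6/23)*log2(6/23) = 0.505722; -(1/23)*log2(1/23) = 0.196677. H = 0.505722 + 0.383296 + 0.522324 + 0.505722 + 0.196677 = 2.1137

2.1137 bits


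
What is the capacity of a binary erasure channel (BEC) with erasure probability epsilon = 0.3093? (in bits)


C = 1 - epsilon = 1 - 0.3093 = 0.6907

0.6907 bits


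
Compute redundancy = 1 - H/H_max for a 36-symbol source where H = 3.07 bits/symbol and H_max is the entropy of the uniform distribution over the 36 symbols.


H_max = log2(K) = log2(36) = 5.1699 bits/symbol. Redundancy = 1 - H/H_max = 1 - 3.07/5.1699 = 1 - 0.5938 = 0.4062

0.4062


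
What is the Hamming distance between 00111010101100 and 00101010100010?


Count differing positions: . . . ^ . . . . . . ^ ^ ^ . = 4 differences

4


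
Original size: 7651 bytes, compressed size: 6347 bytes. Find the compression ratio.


Ratio = original / compressed = 7651 / 6347 = 1.2055

1.2055


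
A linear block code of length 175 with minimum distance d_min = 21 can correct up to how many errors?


Correction capability = floor((d-1)/2) = floor((21-1)/2) = 10

10 errors


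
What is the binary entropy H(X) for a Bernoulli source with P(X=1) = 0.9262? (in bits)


H = -p*log2(p) - (1-p)*log2(1-p). -0.9262*log2(0.9262) = 0.102442; -0.0738*log2(0.0738) = 0.277505. H = 0.102442 + 0.277505 = 0.3799

0.3799 bits


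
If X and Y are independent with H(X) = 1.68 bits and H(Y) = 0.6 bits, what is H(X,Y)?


For independent variables, H(X,Y) = H(X) + H(Y) = 1.68 + 0.6 = 2.28

2.28 bits


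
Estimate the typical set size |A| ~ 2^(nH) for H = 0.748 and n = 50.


log2|A_typical| = nH = 50 * 0.748 = 37.4, so |A_typical| ~ 2^37.4 = 1.814e+11

1.814e+11


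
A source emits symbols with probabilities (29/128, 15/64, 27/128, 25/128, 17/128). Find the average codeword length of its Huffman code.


Huffman construction (repeatedly merge the two least-probable nodes; each merge adds 1 bit to every symbol beneath it): 17/128 + 25/128 = 21/64; 27/128 + 29/128 = 7/16; 15/64 + 21/64 = 9/16; 7/16 + 9/16 = 1. Resulting codeword lengths (in the order the probabilities were given): (2, 2, 2, 3, 3). L_avg = sum(p_i * l_i) = 29/128*2 + 15/64*2 + 27/128*2 + 25/128*3 + 17/128*3 = 149/64 = 2.3281

2.3281 bits


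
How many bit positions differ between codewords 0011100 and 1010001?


Count differing positions: ^ . . ^ ^ . ^ = 4 differences

4


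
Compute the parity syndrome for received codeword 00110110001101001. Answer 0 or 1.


Syndrome = XOR of all bits = 0 XOR 0 XOR 1 XOR 1 XOR 0 XOR 1 XOR 1 XOR 0 XOR 0 XOR 0 XOR 1 XOR 1 XOR 0 XOR 1 XOR 0 XOR 0 XOR 1 = 0

0


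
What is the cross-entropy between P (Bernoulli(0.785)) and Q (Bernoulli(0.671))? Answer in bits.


H(P,Q) = -p*log2(q) - (1-p)*log2(1-q). -0.785*log2(0.671) = 0.451858; -0.215*log2(0.329) = 0.344826. H(P,Q) = 0.451858 + 0.344826 = 0.7967

0.7967 bits


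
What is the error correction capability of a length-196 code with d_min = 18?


Correction capability = floor((d-1)/2) = floor((18-1)/2) = 8

8 errors


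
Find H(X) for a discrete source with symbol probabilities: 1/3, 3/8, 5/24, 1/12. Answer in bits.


H = -sum(p_i * log2(p_i)). Terms: -(1/3)*log2(1/3) = 0.528321; -(3/8)*log2(3/8) = 0.530639; -(5/24)*log2(5/24) = 0.471466; -(1/12)*log2(1/12) = 0.298747. H = 0.528321 + 0.530639 + 0.471466 + 0.298747 = 1.8292

1.8292 bits


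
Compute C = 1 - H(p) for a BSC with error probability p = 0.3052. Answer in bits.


H(p) = -p*log2(p) - (1-p)*log2(1-p) = -0.3052*log2(0.3052) - 0.6948*log2(0.6948) = 0.522555 + 0.365000 = 0.8876. C = 1 - H(p) = 1 - 0.8876 = 0.1124

0.1124 bits


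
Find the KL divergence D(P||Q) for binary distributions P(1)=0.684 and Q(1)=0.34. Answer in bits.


KL = p*log2(p/q) + (1-p)*log2((1-p)/(1-q)) = 0.684*log2(0.684/0.34) + 0.316*log2(0.316/0.66) = 0.354

0.354 bits


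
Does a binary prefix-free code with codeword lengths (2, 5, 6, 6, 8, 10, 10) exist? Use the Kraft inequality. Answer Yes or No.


Kraft sum = sum(2^(-l_i)) = 0.3184, need <= 1. Result: satisfied (a binary prefix-free code with these lengths exists)

Yes


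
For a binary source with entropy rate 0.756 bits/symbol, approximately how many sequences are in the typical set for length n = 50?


log2|A_typical| = nH = 50 * 0.756 = 37.8, so |A_typical| ~ 2^37.8 = 2.393e+11

2.393e+11


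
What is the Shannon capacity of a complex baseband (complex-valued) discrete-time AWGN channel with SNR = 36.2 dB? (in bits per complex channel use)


SNR_linear = 10^(36.2/10) = 4168.6938; C = log2(1 + SNR_linear) = log2(1 + 4168.6938) = 12.0257

12.0257 bits/channel use


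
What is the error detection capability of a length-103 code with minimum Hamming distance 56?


Detection capability = d_min - 1 = 56 - 1 = 55

55 errors


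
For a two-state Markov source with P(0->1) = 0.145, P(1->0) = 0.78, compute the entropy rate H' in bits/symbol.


Stationary distribution: pi_0 = p10/(p01+p10) = 0.8432, pi_1 = 0.1568. Entropy rate H' = pi_0*H(p01) + pi_1*H(p10) = 0.8432*0.5972 + 0.1568*0.7602 = 0.6227

0.6227 bits/symbol


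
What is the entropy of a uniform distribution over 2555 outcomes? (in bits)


H = log2(n) = log2(2555) = 11.3191

11.3191 bits


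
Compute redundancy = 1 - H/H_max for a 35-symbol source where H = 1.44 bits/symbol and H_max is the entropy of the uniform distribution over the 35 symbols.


H_max = log2(K) = log2(35) = 5.1293 bits/symbol. Redundancy = 1 - H/H_max = 1 - 1.44/5.1293 = 1 - 0.2807 = 0.7193

0.7193


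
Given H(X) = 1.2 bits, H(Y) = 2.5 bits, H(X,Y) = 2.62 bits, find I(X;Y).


I(X;Y) = H(X) + H(Y) - H(X,Y) = 1.2 + 2.5 - 2.62 = 1.08

1.08 bits


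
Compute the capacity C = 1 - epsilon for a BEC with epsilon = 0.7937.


C = 1 - epsilon = 1 - 0.7937 = 0.2063

0.2063 bits


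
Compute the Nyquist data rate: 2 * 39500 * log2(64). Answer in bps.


Rate = 2 * B * log2(M) = 2 * 39500 * 6.0 = 474000.0

474000.0 bps


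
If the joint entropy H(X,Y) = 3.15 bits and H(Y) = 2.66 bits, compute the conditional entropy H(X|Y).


H(X|Y) = H(X,Y) - H(Y) = 3.15 - 2.66 = 0.49

0.49 bits


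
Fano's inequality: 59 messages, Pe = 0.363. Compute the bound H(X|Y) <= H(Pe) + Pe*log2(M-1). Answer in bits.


H(Pe) = -Pe*log2(Pe) - (1-Pe)*log2(1-Pe) = -0.363*log2(0.363) - 0.637*log2(0.637) = 0.530691 + 0.414454 = 0.9451. Pe*log2(M-1) = 0.363*log2(58) = 2.126447. Bound = H(Pe) + Pe*log2(M-1) = 0.530691 + 0.414454 + 2.126447 = 3.0716

3.0716 bits


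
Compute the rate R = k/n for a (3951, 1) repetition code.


Rate = k/n = 1/3951

1/3951


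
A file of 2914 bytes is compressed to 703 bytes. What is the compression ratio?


Ratio = original / compressed = 2914 / 703 = 4.1451

4.1451


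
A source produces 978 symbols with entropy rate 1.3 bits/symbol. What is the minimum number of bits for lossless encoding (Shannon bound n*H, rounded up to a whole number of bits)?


Minimum bits >= n * H = 978 * 1.3 = 1271.4, rounded up to a whole number of bits = 1272

1272 bits


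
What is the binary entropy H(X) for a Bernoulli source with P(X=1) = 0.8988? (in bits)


H = -p*log2(p) - (1-p)*log2(1-p). -0.8988*log2(0.8988) = 0.138350; -0.1012*log2(0.1012) = 0.334438. H = 0.138350 + 0.334438 = 0.4728

0.4728 bits


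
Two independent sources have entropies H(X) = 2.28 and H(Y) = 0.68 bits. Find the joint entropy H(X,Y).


For independent variables, H(X,Y) = H(X) + H(Y) = 2.28 + 0.68 = 2.96

2.96 bits


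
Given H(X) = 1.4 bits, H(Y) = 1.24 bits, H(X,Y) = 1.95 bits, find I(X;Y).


I(X;Y) = H(X) + H(Y) - H(X,Y) = 1.4 + 1.24 - 1.95 = 0.69

0.69 bits


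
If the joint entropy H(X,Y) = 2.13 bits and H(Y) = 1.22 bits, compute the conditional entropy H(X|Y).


H(X|Y) = H(X,Y) - H(Y) = 2.13 - 1.22 = 0.91

0.91 bits


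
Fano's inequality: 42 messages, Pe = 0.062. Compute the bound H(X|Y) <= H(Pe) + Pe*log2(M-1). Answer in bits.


H(Pe) = -Pe*log2(Pe) - (1-Pe)*log2(1-Pe) = -0.062*log2(0.062) - 0.938*log2(0.938) = 0.248718 + 0.086615 = 0.3353. Pe*log2(M-1) = 0.062*log2(41) = 0.332168. Bound = H(Pe) + Pe*log2(M-1) = 0.248718 + 0.086615 + 0.332168 = 0.6675

0.6675 bits


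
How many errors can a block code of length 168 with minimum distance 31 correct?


Correction capability = floor((d-1)/2) = floor((31-1)/2) = 15

15 errors


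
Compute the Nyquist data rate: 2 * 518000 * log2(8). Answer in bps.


Rate = 2 * B * log2(M) = 2 * 518000 * 3.0 = 3108000.0

3108000.0 bps


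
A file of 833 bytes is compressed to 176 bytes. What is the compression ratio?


Ratio = original / compressed = 833 / 176 = 4.733

4.733


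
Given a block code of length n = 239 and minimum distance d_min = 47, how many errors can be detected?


Detection capability = d_min - 1 = 47 - 1 = 46

46 errors


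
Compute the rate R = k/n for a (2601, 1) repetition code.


Rate = k/n = 1/2601

1/2601


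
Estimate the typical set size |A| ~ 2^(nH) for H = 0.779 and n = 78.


log2|A_typical| = nH = 78 * 0.779 = 60.762, so |A_typical| ~ 2^60.762 = 1.955e+18

1.955e+18


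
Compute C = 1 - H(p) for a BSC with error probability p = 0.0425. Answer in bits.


H(p) = -p*log2(p) - (1-p)*log2(1-p) = -0.0425*log2(0.0425) - 0.9575*log2(0.9575) = 0.193647 + 0.059993 = 0.2536. C = 1 - H(p) = 1 - 0.2536 = 0.7464

0.7464 bits


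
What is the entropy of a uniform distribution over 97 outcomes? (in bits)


H = log2(n) = log2(97) = 6.5999

6.5999 bits


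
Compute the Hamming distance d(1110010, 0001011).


Count differing positions: ^ ^ ^ ^ . . ^ = 5 differences

5


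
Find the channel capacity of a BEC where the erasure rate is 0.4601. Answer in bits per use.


C = 1 - epsilon = 1 - 0.4601 = 0.5399

0.5399 bits


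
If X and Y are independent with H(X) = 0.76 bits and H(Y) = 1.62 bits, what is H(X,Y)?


For independent variables, H(X,Y) = H(X) + H(Y) = 0.76 + 1.62 = 2.38

2.38 bits


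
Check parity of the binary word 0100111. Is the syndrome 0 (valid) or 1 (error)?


Syndrome = XOR of all bits = 0 XOR 1 XOR 0 XOR 0 XOR 1 XOR 1 XOR 1 = 0

0


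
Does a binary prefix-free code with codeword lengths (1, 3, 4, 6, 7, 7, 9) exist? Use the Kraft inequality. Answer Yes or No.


Kraft sum = sum(2^(-l_i)) = 0.7207, need <= 1. Result: satisfied (a binary prefix-free code with these lengths exists)

Yes


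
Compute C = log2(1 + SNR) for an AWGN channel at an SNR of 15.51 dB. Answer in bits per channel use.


SNR_linear = 10^(15.51/10) = 35.5631; C = log2(1 + SNR_linear) = log2(1 + 35.5631) = 5.1923

5.1923 bits/channel use


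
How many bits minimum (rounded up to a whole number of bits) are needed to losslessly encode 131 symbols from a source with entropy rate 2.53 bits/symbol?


Minimum bits >= n * H = 131 * 2.53 = 331.43, rounded up to a whole number of bits = 332

332 bits


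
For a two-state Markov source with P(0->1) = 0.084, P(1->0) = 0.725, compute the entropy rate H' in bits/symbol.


Stationary distribution: pi_0 = p10/(p01+p10) = 0.8962, pi_1 = 0.1038. Entropy rate H' = pi_0*H(p01) + pi_1*H(p10) = 0.8962*0.4161 + 0.1038*0.8485 = 0.461

0.461 bits/symbol


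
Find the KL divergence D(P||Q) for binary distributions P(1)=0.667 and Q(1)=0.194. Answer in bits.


KL = p*log2(p/q) + (1-p)*log2((1-p)/(1-q)) = 0.667*log2(0.667/0.194) + 0.333*log2(0.333/0.806) = 0.7637

0.7637 bits


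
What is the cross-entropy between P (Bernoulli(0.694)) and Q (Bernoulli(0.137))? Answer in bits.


H(P,Q) = -p*log2(q) - (1-p)*log2(1-q). -0.694*log2(0.137) = 1.990220; -0.306*log2(0.863) = 0.065046. H(P,Q) = 1.990220 + 0.065046 = 2.0553

2.0553 bits


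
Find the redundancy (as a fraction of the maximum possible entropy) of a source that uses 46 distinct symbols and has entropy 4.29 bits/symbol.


H_max = log2(K) = log2(46) = 5.5236 bits/symbol. Redundancy = 1 - H/H_max = 1 - 4.29/5.5236 = 1 - 0.7767 = 0.2233

0.2233


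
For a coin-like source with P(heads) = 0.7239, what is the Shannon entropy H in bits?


H = -p*log2(p) - (1-p)*log2(1-p). -0.7239*log2(0.7239) = 0.337437; -0.2761*log2(0.2761) = 0.512645. H = 0.337437 + 0.512645 = 0.8501

0.8501 bits


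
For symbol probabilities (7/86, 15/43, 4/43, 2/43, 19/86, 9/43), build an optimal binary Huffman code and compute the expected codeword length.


Huffman construction (repeatedly merge the two least-probable nodes; each merge adds 1 bit to every symbol beneath it): 2/43 + 7/86 = 11/86; 4/43 + 11/86 = 19/86; 9/43 + 19/86 = 37/86; 19/86 + 15/43 = 49/86; 37/86 + 49/86 = 1. Resulting codeword lengths (in the order the probabilities were given): (4, 2, 3, 4, 2, 2). L_avg = sum(p_i * l_i) = 7/86*4 + 15/43*2 + 4/43*3 + 2/43*4 + 19/86*2 + 9/43*2 = 101/43 = 2.3488

2.3488 bits


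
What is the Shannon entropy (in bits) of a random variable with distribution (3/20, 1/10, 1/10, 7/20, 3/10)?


H = -sum(p_i * log2(p_i)). Terms: -(3/20)*log2(3/20) = 0.410545; -(1/10)*log2(1/10) = 0.332193; -(1/10)*log2(1/10) = 0.332193; -(7/20)*log2(7/20) = 0.530101; -(3/10)*log2(3/10) = 0.521090. H = 0.410545 + 0.332193 + 0.332193 + 0.530101 + 0.521090 = 2.1261

2.1261 bits


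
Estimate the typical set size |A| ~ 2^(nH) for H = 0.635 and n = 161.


log2|A_typical| = nH = 161 * 0.635 = 102.235, so |A_typical| ~ 2^102.235 = 5.968e+30

5.968e+30


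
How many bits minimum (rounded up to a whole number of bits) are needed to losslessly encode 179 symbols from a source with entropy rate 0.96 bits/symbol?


Minimum bits >= n * H = 179 * 0.96 = 171.84, rounded up to a whole number of bits = 172

172 bits


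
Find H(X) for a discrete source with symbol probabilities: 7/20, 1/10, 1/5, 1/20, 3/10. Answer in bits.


H = -sum(p_i * log2(p_i)). Terms: -(7/20)*log2(7/20) = 0.530101; -(1/10)*log2(1/10) = 0.332193; -(1/5)*log2(1/5) = 0.464386; -(1/20)*log2(1/20) = 0.216096; -(3/10)*log2(3/10) = 0.521090. H = 0.530101 + 0.332193 + 0.464386 + 0.216096 + 0.521090 = 2.0639

2.0639 bits


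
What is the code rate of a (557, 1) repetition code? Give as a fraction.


Rate = k/n = 1/557

1/557


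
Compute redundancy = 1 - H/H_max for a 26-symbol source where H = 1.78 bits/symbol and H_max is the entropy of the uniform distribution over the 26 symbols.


H_max = log2(K) = log2(26) = 4.7004 bits/symbol. Redundancy = 1 - H/H_max = 1 - 1.78/4.7004 = 1 - 0.3787 = 0.6213

0.6213


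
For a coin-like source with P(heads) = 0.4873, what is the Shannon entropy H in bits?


H = -p*log2(p) - (1-p)*log2(1-p). -0.4873*log2(0.4873) = 0.505388; -0.5127*log2(0.5127) = 0.494147. H = 0.505388 + 0.494147 = 0.9995

0.9995 bits


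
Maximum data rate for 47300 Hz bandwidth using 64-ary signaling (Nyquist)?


Rate = 2 * B * log2(M) = 2 * 47300 * 6.0 = 567600.0

567600.0 bps


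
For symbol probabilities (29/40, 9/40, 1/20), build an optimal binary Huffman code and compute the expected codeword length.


Huffman construction (repeatedly merge the two least-probable nodes; each merge adds 1 bit to every symbol beneath it): 1/20 + 9/40 = 11/40; 11/40 + 29/40 = 1. Resulting codeword lengths (in the order the probabilities were given): (1, 2, 2). L_avg = sum(p_i * l_i) = 29/40*1 + 9/40*2 + 1/20*2 = 51/40 = 1.275

1.275 bits


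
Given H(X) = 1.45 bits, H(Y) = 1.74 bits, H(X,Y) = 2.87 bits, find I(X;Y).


I(X;Y) = H(X) + H(Y) - H(X,Y) = 1.45 + 1.74 - 2.87 = 0.32

0.32 bits


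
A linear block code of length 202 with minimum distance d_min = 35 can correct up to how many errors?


Correction capability = floor((d-1)/2) = floor((35-1)/2) = 17

17 errors


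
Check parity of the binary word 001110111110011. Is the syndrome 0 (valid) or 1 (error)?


Syndrome = XOR of all bits = 0 XOR 0 XOR 1 XOR 1 XOR 1 XOR 0 XOR 1 XOR 1 XOR 1 XOR 1 XOR 1 XOR 0 XOR 0 XOR 1 XOR 1 = 0

0


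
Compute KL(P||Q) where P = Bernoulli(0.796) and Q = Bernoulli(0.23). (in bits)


KL = p*log2(p/q) + (1-p)*log2((1-p)/(1-q)) = 0.796*log2(0.796/0.23) + 0.204*log2(0.204/0.77) = 1.0348

1.0348 bits


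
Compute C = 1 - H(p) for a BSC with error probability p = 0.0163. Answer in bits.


H(p) = -p*log2(p) - (1-p)*log2(1-p) = -0.0163*log2(0.0163) - 0.9837*log2(0.9837) = 0.096805 + 0.023323 = 0.1201. C = 1 - H(p) = 1 - 0.1201 = 0.8799

0.8799 bits


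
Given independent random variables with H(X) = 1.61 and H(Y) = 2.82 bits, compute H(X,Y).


For independent variables, H(X,Y) = H(X) + H(Y) = 1.61 + 2.82 = 4.43

4.43 bits


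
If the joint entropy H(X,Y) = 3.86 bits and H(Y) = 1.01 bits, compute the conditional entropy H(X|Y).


H(X|Y) = H(X,Y) - H(Y) = 3.86 - 1.01 = 2.85

2.85 bits


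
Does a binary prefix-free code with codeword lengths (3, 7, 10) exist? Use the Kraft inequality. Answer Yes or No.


Kraft sum = sum(2^(-l_i)) = 0.1338, need <= 1. Result: satisfied (a binary prefix-free code with these lengths exists)

Yes


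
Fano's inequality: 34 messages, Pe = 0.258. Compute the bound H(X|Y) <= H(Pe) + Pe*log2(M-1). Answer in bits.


H(Pe) = -Pe*log2(Pe) - (1-Pe)*log2(1-Pe) = -0.258*log2(0.258) - 0.742*log2(0.742) = 0.504276 + 0.319438 = 0.8237. Pe*log2(M-1) = 0.258*log2(33) = 1.301454. Bound = H(Pe) + Pe*log2(M-1) = 0.504276 + 0.319438 + 1.301454 = 2.1252

2.1252 bits


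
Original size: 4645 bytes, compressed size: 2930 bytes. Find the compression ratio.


Ratio = original / compressed = 4645 / 2930 = 1.5853

1.5853


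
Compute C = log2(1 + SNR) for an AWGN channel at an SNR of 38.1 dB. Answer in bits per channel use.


SNR_linear = 10^(38.1/10) = 6456.5423; C = log2(1 + SNR_linear) = log2(1 + 6456.5423) = 12.6568

12.6568 bits/channel use


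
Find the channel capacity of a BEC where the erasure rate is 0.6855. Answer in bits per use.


C = 1 - epsilon = 1 - 0.6855 = 0.3145

0.3145 bits


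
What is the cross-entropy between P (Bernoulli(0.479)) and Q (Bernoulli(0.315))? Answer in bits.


H(P,Q) = -p*log2(q) - (1-p)*log2(1-q). -0.479*log2(0.315) = 0.798290; -0.521*log2(0.685) = 0.284374. H(P,Q) = 0.798290 + 0.284374 = 1.0827

1.0827 bits


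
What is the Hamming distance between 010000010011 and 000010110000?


Count differing positions: . ^ . . ^ . ^ . . . ^ ^ = 5 differences

5


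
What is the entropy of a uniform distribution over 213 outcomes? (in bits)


H = log2(n) = log2(213) = 7.7347

7.7347 bits


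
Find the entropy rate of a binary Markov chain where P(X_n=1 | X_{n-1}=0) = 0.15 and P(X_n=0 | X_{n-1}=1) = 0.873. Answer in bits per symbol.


Stationary distribution: pi_0 = p10/(p01+p10) = 0.8534, pi_1 = 0.1466. Entropy rate H' = pi_0*H(p01) + pi_1*H(p10) = 0.8534*0.6098 + 0.1466*0.5492 = 0.6009

0.6009 bits/symbol


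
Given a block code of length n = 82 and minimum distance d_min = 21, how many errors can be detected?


Detection capability = d_min - 1 = 21 - 1 = 20

20 errors


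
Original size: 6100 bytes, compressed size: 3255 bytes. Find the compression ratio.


Ratio = original / compressed = 6100 / 3255 = 1.874

1.874


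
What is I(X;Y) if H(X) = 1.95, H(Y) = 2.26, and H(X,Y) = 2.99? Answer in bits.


I(X;Y) = H(X) + H(Y) - H(X,Y) = 1.95 + 2.26 - 2.99 = 1.22

1.22 bits


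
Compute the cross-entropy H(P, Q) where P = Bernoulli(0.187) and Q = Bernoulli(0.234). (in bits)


H(P,Q) = -p*log2(q) - (1-p)*log2(1-q). -0.187*log2(0.234) = 0.391843; -0.813*log2(0.766) = 0.312667. H(P,Q) = 0.391843 + 0.312667 = 0.7045

0.7045 bits


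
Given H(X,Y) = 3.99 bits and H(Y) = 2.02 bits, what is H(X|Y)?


H(X|Y) = H(X,Y) - H(Y) = 3.99 - 2.02 = 1.97

1.97 bits


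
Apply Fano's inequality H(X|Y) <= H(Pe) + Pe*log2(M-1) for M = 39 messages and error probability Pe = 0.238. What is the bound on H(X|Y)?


H(Pe) = -Pe*log2(Pe) - (1-Pe)*log2(1-Pe) = -0.238*log2(0.238) - 0.762*log2(0.762) = 0.492890 + 0.298808 = 0.7917. Pe*log2(M-1) = 0.238*log2(38) = 1.249007. Bound = H(Pe) + Pe*log2(M-1) = 0.492890 + 0.298808 + 1.249007 = 2.0407

2.0407 bits


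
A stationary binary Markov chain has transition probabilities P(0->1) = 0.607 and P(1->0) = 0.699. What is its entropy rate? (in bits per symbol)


Stationary distribution: pi_0 = p10/(p01+p10) = 0.5352, pi_1 = 0.4648. Entropy rate H' = pi_0*H(p01) + pi_1*H(p10) = 0.5352*0.9667 + 0.4648*0.8825 = 0.9276

0.9276 bits/symbol


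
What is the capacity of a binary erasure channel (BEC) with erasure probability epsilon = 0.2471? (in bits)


C = 1 - epsilon = 1 - 0.2471 = 0.7529

0.7529 bits


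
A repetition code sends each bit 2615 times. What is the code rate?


Rate = k/n = 1/2615

1/2615


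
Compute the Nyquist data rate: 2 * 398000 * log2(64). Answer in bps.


Rate = 2 * B * log2(M) = 2 * 398000 * 6.0 = 4776000.0

4776000.0 bps


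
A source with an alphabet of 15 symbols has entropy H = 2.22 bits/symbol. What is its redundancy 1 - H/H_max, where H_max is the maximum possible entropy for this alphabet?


H_max = log2(K) = log2(15) = 3.9069 bits/symbol. Redundancy = 1 - H/H_max = 1 - 2.22/3.9069 = 1 - 0.5682 = 0.4318

0.4318


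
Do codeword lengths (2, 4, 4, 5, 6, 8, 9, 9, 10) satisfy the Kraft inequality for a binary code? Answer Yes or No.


Kraft sum = sum(2^(-l_i)) = 0.4307, need <= 1. Result: satisfied (a binary prefix-free code with these lengths exists)

Yes
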